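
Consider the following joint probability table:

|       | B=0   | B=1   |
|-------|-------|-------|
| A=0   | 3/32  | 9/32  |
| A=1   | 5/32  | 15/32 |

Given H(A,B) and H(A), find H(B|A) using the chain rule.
From the chain rule: H(A,B) = H(A) + H(B|A)
Therefore: H(B|A) = H(A,B) - H(A)

H(A,B) = -[(3/32)·log₂(3/32) + (9/32)·log₂(9/32) + (5/32)·log₂(5/32) + (15/32)·log₂(15/32)]
  = 0.3202 + 0.5147 + 0.4184 + 0.5124
  = 1.7657 bits
Marginal P(A) (row sums):
  P(A=0) = 3/32 + 9/32 = 3/8
  P(A=1) = 5/32 + 15/32 = 5/8
H(A) = -[(3/8)·log₂(3/8) + (5/8)·log₂(5/8)]
  = 0.5306 + 0.4238
  = 0.9544 bits

H(B|A) = 1.7657 - 0.9544 = 0.8113 bits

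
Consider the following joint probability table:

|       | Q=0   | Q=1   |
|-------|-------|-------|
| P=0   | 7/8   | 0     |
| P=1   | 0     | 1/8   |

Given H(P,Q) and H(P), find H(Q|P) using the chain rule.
From the chain rule: H(P,Q) = H(P) + H(Q|P)
Therefore: H(Q|P) = H(P,Q) - H(P)

H(P,Q) = -[(7/8)·log₂(7/8) + (1/8)·log₂(1/8)]
  = 0.1686 + 0.3750
  = 0.5436 bits
Marginal P(P) (row sums):
  P(P=0) = 7/8 + 0 = 7/8
  P(P=1) = 0 + 1/8 = 1/8
H(P) = -[(7/8)·log₂(7/8) + (1/8)·log₂(1/8)]
  = 0.1686 + 0.3750
  = 0.5436 bits

H(Q|P) = 0.5436 - 0.5436 = 0.0000 bits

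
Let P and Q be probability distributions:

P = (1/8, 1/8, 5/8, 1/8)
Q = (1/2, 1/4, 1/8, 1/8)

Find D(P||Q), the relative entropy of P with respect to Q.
D(P||Q) = Σ P(i) log₂(P(i)/Q(i))
  i=0: (1/8) × log₂((1/8)/(1/2)) = (1/8) × log₂(1/4) = -0.2500
  i=1: (1/8) × log₂((1/8)/(1/4)) = (1/8) × log₂(1/2) = -0.1250
  i=2: (5/8) × log₂((5/8)/(1/8)) = (5/8) × log₂(5) = 1.4512
  i=3: (1/8) × log₂((1/8)/(1/8)) = (1/8) × log₂(1) = 0.0000
D(P||Q) = -0.2500 - 0.1250 + 1.4512 + 0.0000
  = 1.0762 bits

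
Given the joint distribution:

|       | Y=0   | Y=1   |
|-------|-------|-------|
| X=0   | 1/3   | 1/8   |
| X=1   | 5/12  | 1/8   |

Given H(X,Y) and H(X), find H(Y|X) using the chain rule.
From the chain rule: H(X,Y) = H(X) + H(Y|X)
Therefore: H(Y|X) = H(X,Y) - H(X)

H(X,Y) = -[(1/3)·log₂(1/3) + (1/8)·log₂(1/8) + (5/12)·log₂(5/12) + (1/8)·log₂(1/8)]
  = 0.5283 + 0.3750 + 0.5263 + 0.3750
  = 1.8046 bits
Marginal P(X) (row sums):
  P(X=0) = 1/3 + 1/8 = 11/24
  P(X=1) = 5/12 + 1/8 = 13/24
H(X) = -[(11/24)·log₂(11/24) + (13/24)·log₂(13/24)]
  = 0.5159 + 0.4791
  = 0.9950 bits

H(Y|X) = 1.8046 - 0.9950 = 0.8096 bits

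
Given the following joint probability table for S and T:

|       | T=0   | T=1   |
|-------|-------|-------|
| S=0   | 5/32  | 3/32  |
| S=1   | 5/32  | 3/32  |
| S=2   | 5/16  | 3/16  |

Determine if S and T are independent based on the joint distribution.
Marginal P(S) (row sums):
  P(S=0) = 5/32 + 3/32 = 1/4
  P(S=1) = 5/32 + 3/32 = 1/4
  P(S=2) = 5/16 + 3/16 = 1/2
Marginal P(T) (column sums):
  P(T=0) = 5/32 + 5/32 + 5/16 = 5/8
  P(T=1) = 3/32 + 3/32 + 3/16 = 3/8

S and T are independent iff P(S=i,T=j) = P(S=i)·P(T=j) for every cell.
  P(S=0)·P(T=0) = 1/4 × 5/8 = 5/32 = P(S=0,T=0) ✓
  P(S=0)·P(T=1) = 1/4 × 3/8 = 3/32 = P(S=0,T=1) ✓
  P(S=1)·P(T=0) = 1/4 × 5/8 = 5/32 = P(S=1,T=0) ✓
  P(S=1)·P(T=1) = 1/4 × 3/8 = 3/32 = P(S=1,T=1) ✓
  P(S=2)·P(T=0) = 1/2 × 5/8 = 5/16 = P(S=2,T=0) ✓
  P(S=2)·P(T=1) = 1/2 × 3/8 = 3/16 = P(S=2,T=1) ✓

Yes, S and T are independent: every cell factors, so I(S;T) = 0 bits.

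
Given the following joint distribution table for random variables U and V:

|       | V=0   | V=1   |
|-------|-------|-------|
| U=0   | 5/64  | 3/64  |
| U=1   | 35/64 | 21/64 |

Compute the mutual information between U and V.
Marginal P(U) (row sums):
  P(U=0) = 5/64 + 3/64 = 1/8
  P(U=1) = 35/64 + 21/64 = 7/8
Marginal P(V) (column sums):
  P(V=0) = 5/64 + 35/64 = 5/8
  P(V=1) = 3/64 + 21/64 = 3/8

H(U) = -[(1/8)·log₂(1/8) + (7/8)·log₂(7/8)]
  = 0.3750 + 0.1686
  = 0.5436 bits
H(V) = -[(5/8)·log₂(5/8) + (3/8)·log₂(3/8)]
  = 0.4238 + 0.5306
  = 0.9544 bits
H(U,V) = -[(5/64)·log₂(5/64) + (3/64)·log₂(3/64) + (35/64)·log₂(35/64) + (21/64)·log₂(21/64)]
  = 0.2873 + 0.2070 + 0.4762 + 0.5275
  = 1.4980 bits

I(U;V) = H(U) + H(V) - H(U,V)
  = 0.5436 + 0.9544 - 1.4980
  = 0.0000 bits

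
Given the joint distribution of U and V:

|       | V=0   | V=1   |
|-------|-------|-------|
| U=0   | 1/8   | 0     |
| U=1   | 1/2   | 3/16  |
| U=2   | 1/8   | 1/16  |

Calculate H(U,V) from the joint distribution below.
H(U,V) = -Σ P(U,V) log₂ P(U,V), summed over the non-zero cells:
H(U,V) = -[(1/8)·log₂(1/8) + (1/2)·log₂(1/2) + (3/16)·log₂(3/16) + (1/8)·log₂(1/8) + (1/16)·log₂(1/16)]
  = 0.3750 + 0.5000 + 0.4528 + 0.3750 + 0.2500
  = 1.9528 bits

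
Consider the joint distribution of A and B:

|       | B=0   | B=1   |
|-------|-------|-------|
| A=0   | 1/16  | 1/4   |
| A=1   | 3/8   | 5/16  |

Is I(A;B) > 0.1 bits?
Marginal P(A) (row sums):
  P(A=0) = 1/16 + 1/4 = 5/16
  P(A=1) = 3/8 + 5/16 = 11/16
Marginal P(B) (column sums):
  P(B=0) = 1/16 + 3/8 = 7/16
  P(B=1) = 1/4 + 5/16 = 9/16

H(A) = -[(5/16)·log₂(5/16) + (11/16)·log₂(11/16)]
  = 0.5244 + 0.3716
  = 0.8960 bits
H(B) = -[(7/16)·log₂(7/16) + (9/16)·log₂(9/16)]
  = 0.5218 + 0.4669
  = 0.9887 bits
H(A,B) = -[(1/16)·log₂(1/16) + (1/4)·log₂(1/4) + (3/8)·log₂(3/8) + (5/16)·log₂(5/16)]
  = 0.2500 + 0.5000 + 0.5306 + 0.5244
  = 1.8050 bits

I(A;B) = H(A) + H(B) - H(A,B)
  = 0.8960 + 0.9887 - 1.8050
  = 0.0797 bits

No. I(A;B) = 0.0797 bits, which is ≤ 0.1 bits.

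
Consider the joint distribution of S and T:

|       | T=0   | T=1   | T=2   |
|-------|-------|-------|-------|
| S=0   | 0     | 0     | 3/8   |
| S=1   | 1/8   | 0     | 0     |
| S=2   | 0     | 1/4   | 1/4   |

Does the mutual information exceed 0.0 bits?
Marginal P(S) (row sums):
  P(S=0) = 0 + 0 + 3/8 = 3/8
  P(S=1) = 1/8 + 0 + 0 = 1/8
  P(S=2) = 0 + 1/4 + 1/4 = 1/2
Marginal P(T) (column sums):
  P(T=0) = 0 + 1/8 + 0 = 1/8
  P(T=1) = 0 + 0 + 1/4 = 1/4
  P(T=2) = 3/8 + 0 + 1/4 = 5/8

H(S) = -[(3/8)·log₂(3/8) + (1/8)·log₂(1/8) + (1/2)·log₂(1/2)]
  = 0.5306 + 0.3750 + 0.5000
  = 1.4056 bits
H(T) = -[(1/8)·log₂(1/8) + (1/4)·log₂(1/4) + (5/8)·log₂(5/8)]
  = 0.3750 + 0.5000 + 0.4238
  = 1.2988 bits
H(S,T) = -[(3/8)·log₂(3/8) + (1/8)·log₂(1/8) + (1/4)·log₂(1/4) + (1/4)·log₂(1/4)]
  = 0.5306 + 0.3750 + 0.5000 + 0.5000
  = 1.9056 bits

I(S;T) = H(S) + H(T) - H(S,T)
  = 1.4056 + 1.2988 - 1.9056
  = 0.7988 bits

Yes. I(S;T) = 0.7988 bits, which is > 0.0 bits.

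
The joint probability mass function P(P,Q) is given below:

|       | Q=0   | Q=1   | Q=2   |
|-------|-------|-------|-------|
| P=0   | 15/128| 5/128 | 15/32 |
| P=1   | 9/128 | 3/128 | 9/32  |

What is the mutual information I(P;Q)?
Marginal P(P) (row sums):
  P(P=0) = 15/128 + 5/128 + 15/32 = 5/8
  P(P=1) = 9/128 + 3/128 + 9/32 = 3/8
Marginal P(Q) (column sums):
  P(Q=0) = 15/128 + 9/128 = 3/16
  P(Q=1) = 5/128 + 3/128 = 1/16
  P(Q=2) = 15/32 + 9/32 = 3/4

H(P) = -[(5/8)·log₂(5/8) + (3/8)·log₂(3/8)]
  = 0.4238 + 0.5306
  = 0.9544 bits
H(Q) = -[(3/16)·log₂(3/16) + (1/16)·log₂(1/16) + (3/4)·log₂(3/4)]
  = 0.4528 + 0.2500 + 0.3113
  = 1.0141 bits
H(P,Q) = -[(15/128)·log₂(15/128) + (5/128)·log₂(5/128) + (15/32)·log₂(15/32) + (9/128)·log₂(9/128) + (3/128)·log₂(3/128) + (9/32)·log₂(9/32)]
  = 0.3625 + 0.1827 + 0.5124 + 0.2693 + 0.1269 + 0.5147
  = 1.9685 bits

I(P;Q) = H(P) + H(Q) - H(P,Q)
  = 0.9544 + 1.0141 - 1.9685
  = 0.0000 bits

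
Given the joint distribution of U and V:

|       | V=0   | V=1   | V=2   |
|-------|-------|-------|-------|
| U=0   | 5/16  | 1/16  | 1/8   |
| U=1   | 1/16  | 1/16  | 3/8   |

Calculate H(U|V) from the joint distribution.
Marginal P(V) (column sums):
  P(V=0) = 5/16 + 1/16 = 3/8
  P(V=1) = 1/16 + 1/16 = 1/8
  P(V=2) = 1/8 + 3/8 = 1/2

H(U|V) = -Σ P(U,V)·log₂ P(U|V), where P(U|V) = P(U,V) / P(V)
  (U=0,V=0): P(U|V) = (5/16)/(3/8) = 5/6;  -(5/16)·log₂(5/6) = 0.0822
  (U=0,V=1): P(U|V) = (1/16)/(1/8) = 1/2;  -(1/16)·log₂(1/2) = 0.0625
  (U=0,V=2): P(U|V) = (1/8)/(1/2) = 1/4;  -(1/8)·log₂(1/4) = 0.2500
  (U=1,V=0): P(U|V) = (1/16)/(3/8) = 1/6;  -(1/16)·log₂(1/6) = 0.1616
  (U=1,V=1): P(U|V) = (1/16)/(1/8) = 1/2;  -(1/16)·log₂(1/2) = 0.0625
  (U=1,V=2): P(U|V) = (3/8)/(1/2) = 3/4;  -(3/8)·log₂(3/4) = 0.1556
H(U|V) = 0.0822 + 0.0625 + 0.2500 + 0.1616 + 0.0625 + 0.1556
  = 0.7744 bits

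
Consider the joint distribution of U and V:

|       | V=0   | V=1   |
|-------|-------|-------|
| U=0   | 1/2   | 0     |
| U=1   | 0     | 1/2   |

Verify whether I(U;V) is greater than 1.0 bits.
Marginal P(U) (row sums):
  P(U=0) = 1/2 + 0 = 1/2
  P(U=1) = 0 + 1/2 = 1/2
Marginal P(V) (column sums):
  P(V=0) = 1/2 + 0 = 1/2
  P(V=1) = 0 + 1/2 = 1/2

H(U) = -[(1/2)·log₂(1/2) + (1/2)·log₂(1/2)]
  = 0.5000 + 0.5000
  = 1.0000 bits
H(V) = -[(1/2)·log₂(1/2) + (1/2)·log₂(1/2)]
  = 0.5000 + 0.5000
  = 1.0000 bits
H(U,V) = -[(1/2)·log₂(1/2) + (1/2)·log₂(1/2)]
  = 0.5000 + 0.5000
  = 1.0000 bits

I(U;V) = H(U) + H(V) - H(U,V)
  = 1.0000 + 1.0000 - 1.0000
  = 1.0000 bits

No. I(U;V) = 1.0000 bits, which is ≤ 1.0 bits.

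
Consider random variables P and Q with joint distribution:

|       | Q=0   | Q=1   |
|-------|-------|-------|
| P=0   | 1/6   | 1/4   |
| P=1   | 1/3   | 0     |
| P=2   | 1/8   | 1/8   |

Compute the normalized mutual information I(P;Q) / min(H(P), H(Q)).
Marginal P(P) (row sums):
  P(P=0) = 1/6 + 1/4 = 5/12
  P(P=1) = 1/3 + 0 = 1/3
  P(P=2) = 1/8 + 1/8 = 1/4
Marginal P(Q) (column sums):
  P(Q=0) = 1/6 + 1/3 + 1/8 = 5/8
  P(Q=1) = 1/4 + 0 + 1/8 = 3/8

H(P) = -[(5/12)·log₂(5/12) + (1/3)·log₂(1/3) + (1/4)·log₂(1/4)]
  = 0.5263 + 0.5283 + 0.5000
  = 1.5546 bits
H(Q) = -[(5/8)·log₂(5/8) + (3/8)·log₂(3/8)]
  = 0.4238 + 0.5306
  = 0.9544 bits
H(P,Q) = -[(1/6)·log₂(1/6) + (1/4)·log₂(1/4) + (1/3)·log₂(1/3) + (1/8)·log₂(1/8) + (1/8)·log₂(1/8)]
  = 0.4308 + 0.5000 + 0.5283 + 0.3750 + 0.3750
  = 2.2091 bits

I(P;Q) = H(P) + H(Q) - H(P,Q)
  = 1.5546 + 0.9544 - 2.2091
  = 0.2999 bits

min(H(P), H(Q)) = min(1.5546, 0.9544) = 0.9544 bits
Normalized MI = 0.2999 / 0.9544 = 0.3142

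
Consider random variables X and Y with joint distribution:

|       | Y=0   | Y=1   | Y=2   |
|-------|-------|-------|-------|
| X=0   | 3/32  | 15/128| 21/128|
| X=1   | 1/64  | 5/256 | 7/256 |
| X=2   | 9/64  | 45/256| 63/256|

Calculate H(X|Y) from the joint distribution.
Marginal P(Y) (column sums):
  P(Y=0) = 3/32 + 1/64 + 9/64 = 1/4
  P(Y=1) = 15/128 + 5/256 + 45/256 = 5/16
  P(Y=2) = 21/128 + 7/256 + 63/256 = 7/16

H(X|Y) = -Σ P(X,Y)·log₂ P(X|Y), where P(X|Y) = P(X,Y) / P(Y)
  (X=0,Y=0): P(X|Y) = (3/32)/(1/4) = 3/8;  -(3/32)·log₂(3/8) = 0.1327
  (X=0,Y=1): P(X|Y) = (15/128)/(5/16) = 3/8;  -(15/128)·log₂(3/8) = 0.1658
  (X=0,Y=2): P(X|Y) = (21/128)/(7/16) = 3/8;  -(21/128)·log₂(3/8) = 0.2322
  (X=1,Y=0): P(X|Y) = (1/64)/(1/4) = 1/16;  -(1/64)·log₂(1/16) = 0.0625
  (X=1,Y=1): P(X|Y) = (5/256)/(5/16) = 1/16;  -(5/256)·log₂(1/16) = 0.0781
  (X=1,Y=2): P(X|Y) = (7/256)/(7/16) = 1/16;  -(7/256)·log₂(1/16) = 0.1094
  (X=2,Y=0): P(X|Y) = (9/64)/(1/4) = 9/16;  -(9/64)·log₂(9/16) = 0.1167
  (X=2,Y=1): P(X|Y) = (45/256)/(5/16) = 9/16;  -(45/256)·log₂(9/16) = 0.1459
  (X=2,Y=2): P(X|Y) = (63/256)/(7/16) = 9/16;  -(63/256)·log₂(9/16) = 0.2043
H(X|Y) = 0.1327 + 0.1658 + 0.2322 + 0.0625 + 0.0781 + 0.1094 + 0.1167 + 0.1459 + 0.2043
  = 1.2476 bits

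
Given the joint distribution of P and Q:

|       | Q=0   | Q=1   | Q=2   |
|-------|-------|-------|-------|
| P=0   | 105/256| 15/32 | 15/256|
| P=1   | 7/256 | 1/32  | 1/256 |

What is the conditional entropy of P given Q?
Marginal P(Q) (column sums):
  P(Q=0) = 105/256 + 7/256 = 7/16
  P(Q=1) = 15/32 + 1/32 = 1/2
  P(Q=2) = 15/256 + 1/256 = 1/16

H(P|Q) = -Σ P(P,Q)·log₂ P(P|Q), where P(P|Q) = P(P,Q) / P(Q)
  (P=0,Q=0): P(P|Q) = (105/256)/(7/16) = 15/16;  -(105/256)·log₂(15/16) = 0.0382
  (P=0,Q=1): P(P|Q) = (15/32)/(1/2) = 15/16;  -(15/32)·log₂(15/16) = 0.0436
  (P=0,Q=2): P(P|Q) = (15/256)/(1/16) = 15/16;  -(15/256)·log₂(15/16) = 0.0055
  (P=1,Q=0): P(P|Q) = (7/256)/(7/16) = 1/16;  -(7/256)·log₂(1/16) = 0.1094
  (P=1,Q=1): P(P|Q) = (1/32)/(1/2) = 1/16;  -(1/32)·log₂(1/16) = 0.1250
  (P=1,Q=2): P(P|Q) = (1/256)/(1/16) = 1/16;  -(1/256)·log₂(1/16) = 0.0156
H(P|Q) = 0.0382 + 0.0436 + 0.0055 + 0.1094 + 0.1250 + 0.0156
  = 0.3373 bits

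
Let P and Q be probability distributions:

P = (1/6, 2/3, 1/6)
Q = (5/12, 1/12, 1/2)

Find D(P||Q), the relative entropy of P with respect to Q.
D(P||Q) = Σ P(i) log₂(P(i)/Q(i))
  i=0: (1/6) × log₂((1/6)/(5/12)) = (1/6) × log₂(2/5) = -0.2203
  i=1: (2/3) × log₂((2/3)/(1/12)) = (2/3) × log₂(8) = 2.0000
  i=2: (1/6) × log₂((1/6)/(1/2)) = (1/6) × log₂(1/3) = -0.2642
D(P||Q) = -0.2203 + 2.0000 - 0.2642
  = 1.5155 bits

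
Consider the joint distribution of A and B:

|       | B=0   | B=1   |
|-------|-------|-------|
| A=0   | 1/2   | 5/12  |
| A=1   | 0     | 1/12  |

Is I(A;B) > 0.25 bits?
Marginal P(A) (row sums):
  P(A=0) = 1/2 + 5/12 = 11/12
  P(A=1) = 0 + 1/12 = 1/12
Marginal P(B) (column sums):
  P(B=0) = 1/2 + 0 = 1/2
  P(B=1) = 5/12 + 1/12 = 1/2

H(A) = -[(11/12)·log₂(11/12) + (1/12)·log₂(1/12)]
  = 0.1151 + 0.2987
  = 0.4138 bits
H(B) = -[(1/2)·log₂(1/2) + (1/2)·log₂(1/2)]
  = 0.5000 + 0.5000
  = 1.0000 bits
H(A,B) = -[(1/2)·log₂(1/2) + (5/12)·log₂(5/12) + (1/12)·log₂(1/12)]
  = 0.5000 + 0.5263 + 0.2987
  = 1.3250 bits

I(A;B) = H(A) + H(B) - H(A,B)
  = 0.4138 + 1.0000 - 1.3250
  = 0.0888 bits

No. I(A;B) = 0.0888 bits, which is ≤ 0.25 bits.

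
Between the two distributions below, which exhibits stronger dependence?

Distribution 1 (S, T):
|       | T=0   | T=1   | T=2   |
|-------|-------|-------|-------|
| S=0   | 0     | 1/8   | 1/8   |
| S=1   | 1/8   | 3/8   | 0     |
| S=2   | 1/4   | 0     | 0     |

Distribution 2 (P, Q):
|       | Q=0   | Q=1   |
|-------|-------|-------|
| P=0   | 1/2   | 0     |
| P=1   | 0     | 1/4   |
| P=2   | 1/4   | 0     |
Distribution 1 (S, T):
Marginal P(S) (row sums):
  P(S=0) = 0 + 1/8 + 1/8 = 1/4
  P(S=1) = 1/8 + 3/8 + 0 = 1/2
  P(S=2) = 1/4 + 0 + 0 = 1/4
Marginal P(T) (column sums):
  P(T=0) = 0 + 1/8 + 1/4 = 3/8
  P(T=1) = 1/8 + 3/8 + 0 = 1/2
  P(T=2) = 1/8 + 0 + 0 = 1/8

H(S) = -[(1/4)·log₂(1/4) + (1/2)·log₂(1/2) + (1/4)·log₂(1/4)]
  = 0.5000 + 0.5000 + 0.5000
  = 1.5000 bits
H(T) = -[(3/8)·log₂(3/8) + (1/2)·log₂(1/2) + (1/8)·log₂(1/8)]
  = 0.5306 + 0.5000 + 0.3750
  = 1.4056 bits
H(S,T) = -[(1/8)·log₂(1/8) + (1/8)·log₂(1/8) + (1/8)·log₂(1/8) + (3/8)·log₂(3/8) + (1/4)·log₂(1/4)]
  = 0.3750 + 0.3750 + 0.3750 + 0.5306 + 0.5000
  = 2.1556 bits

I(S;T) = H(S) + H(T) - H(S,T)
  = 1.5000 + 1.4056 - 2.1556
  = 0.7500 bits

Distribution 2 (P, Q):
Marginal P(P) (row sums):
  P(P=0) = 1/2 + 0 = 1/2
  P(P=1) = 0 + 1/4 = 1/4
  P(P=2) = 1/4 + 0 = 1/4
Marginal P(Q) (column sums):
  P(Q=0) = 1/2 + 0 + 1/4 = 3/4
  P(Q=1) = 0 + 1/4 + 0 = 1/4

H(P) = -[(1/2)·log₂(1/2) + (1/4)·log₂(1/4) + (1/4)·log₂(1/4)]
  = 0.5000 + 0.5000 + 0.5000
  = 1.5000 bits
H(Q) = -[(3/4)·log₂(3/4) + (1/4)·log₂(1/4)]
  = 0.3113 + 0.5000
  = 0.8113 bits
H(P,Q) = -[(1/2)·log₂(1/2) + (1/4)·log₂(1/4) + (1/4)·log₂(1/4)]
  = 0.5000 + 0.5000 + 0.5000
  = 1.5000 bits

I(P;Q) = H(P) + H(Q) - H(P,Q)
  = 1.5000 + 0.8113 - 1.5000
  = 0.8113 bits

I(P;Q) = 0.8113 bits > I(S;T) = 0.7500 bits, so (P, Q) has the higher mutual information (stronger dependence).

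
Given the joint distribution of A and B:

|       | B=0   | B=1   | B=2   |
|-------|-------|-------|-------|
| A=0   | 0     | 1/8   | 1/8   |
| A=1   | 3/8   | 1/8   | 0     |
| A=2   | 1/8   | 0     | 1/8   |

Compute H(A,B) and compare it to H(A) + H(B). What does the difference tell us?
Marginal P(A) (row sums):
  P(A=0) = 0 + 1/8 + 1/8 = 1/4
  P(A=1) = 3/8 + 1/8 + 0 = 1/2
  P(A=2) = 1/8 + 0 + 1/8 = 1/4
Marginal P(B) (column sums):
  P(B=0) = 0 + 3/8 + 1/8 = 1/2
  P(B=1) = 1/8 + 1/8 + 0 = 1/4
  P(B=2) = 1/8 + 0 + 1/8 = 1/4

H(A,B) = -[(1/8)·log₂(1/8) + (1/8)·log₂(1/8) + (3/8)·log₂(3/8) + (1/8)·log₂(1/8) + (1/8)·log₂(1/8) + (1/8)·log₂(1/8)]
  = 0.3750 + 0.3750 + 0.5306 + 0.3750 + 0.3750 + 0.3750
  = 2.4056 bits
H(A) = -[(1/4)·log₂(1/4) + (1/2)·log₂(1/2) + (1/4)·log₂(1/4)]
  = 0.5000 + 0.5000 + 0.5000
  = 1.5000 bits
H(B) = -[(1/2)·log₂(1/2) + (1/4)·log₂(1/4) + (1/4)·log₂(1/4)]
  = 0.5000 + 0.5000 + 0.5000
  = 1.5000 bits

H(A) + H(B) = 1.5000 + 1.5000 = 3.0000 bits
Difference: H(A) + H(B) - H(A,B) = 3.0000 - 2.4056 = 0.5944 bits = I(A;B)

The difference is the mutual information; it is positive here, so A and B are dependent (knowing one reduces uncertainty about the other by 0.5944 bits).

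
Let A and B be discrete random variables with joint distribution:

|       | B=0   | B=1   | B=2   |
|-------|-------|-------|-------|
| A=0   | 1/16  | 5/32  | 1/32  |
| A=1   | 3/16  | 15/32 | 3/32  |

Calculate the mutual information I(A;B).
Marginal P(A) (row sums):
  P(A=0) = 1/16 + 5/32 + 1/32 = 1/4
  P(A=1) = 3/16 + 15/32 + 3/32 = 3/4
Marginal P(B) (column sums):
  P(B=0) = 1/16 + 3/16 = 1/4
  P(B=1) = 5/32 + 15/32 = 5/8
  P(B=2) = 1/32 + 3/32 = 1/8

H(A) = -[(1/4)·log₂(1/4) + (3/4)·log₂(3/4)]
  = 0.5000 + 0.3113
  = 0.8113 bits
H(B) = -[(1/4)·log₂(1/4) + (5/8)·log₂(5/8) + (1/8)·log₂(1/8)]
  = 0.5000 + 0.4238 + 0.3750
  = 1.2988 bits
H(A,B) = -[(1/16)·log₂(1/16) + (5/32)·log₂(5/32) + (1/32)·log₂(1/32) + (3/16)·log₂(3/16) + (15/32)·log₂(15/32) + (3/32)·log₂(3/32)]
  = 0.2500 + 0.4184 + 0.1563 + 0.4528 + 0.5124 + 0.3202
  = 2.1101 bits

I(A;B) = H(A) + H(B) - H(A,B)
  = 0.8113 + 1.2988 - 2.1101
  = 0.0000 bits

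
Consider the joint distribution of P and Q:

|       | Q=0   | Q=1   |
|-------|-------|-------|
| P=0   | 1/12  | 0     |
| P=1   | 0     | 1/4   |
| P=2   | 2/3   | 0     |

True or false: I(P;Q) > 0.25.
Marginal P(P) (row sums):
  P(P=0) = 1/12 + 0 = 1/12
  P(P=1) = 0 + 1/4 = 1/4
  P(P=2) = 2/3 + 0 = 2/3
Marginal P(Q) (column sums):
  P(Q=0) = 1/12 + 0 + 2/3 = 3/4
  P(Q=1) = 0 + 1/4 + 0 = 1/4

H(P) = -[(1/12)·log₂(1/12) + (1/4)·log₂(1/4) + (2/3)·log₂(2/3)]
  = 0.2987 + 0.5000 + 0.3900
  = 1.1887 bits
H(Q) = -[(3/4)·log₂(3/4) + (1/4)·log₂(1/4)]
  = 0.3113 + 0.5000
  = 0.8113 bits
H(P,Q) = -[(1/12)·log₂(1/12) + (1/4)·log₂(1/4) + (2/3)·log₂(2/3)]
  = 0.2987 + 0.5000 + 0.3900
  = 1.1887 bits

I(P;Q) = H(P) + H(Q) - H(P,Q)
  = 1.1887 + 0.8113 - 1.1887
  = 0.8113 bits

True. I(P;Q) = 0.8113 bits, which is > 0.25 bits.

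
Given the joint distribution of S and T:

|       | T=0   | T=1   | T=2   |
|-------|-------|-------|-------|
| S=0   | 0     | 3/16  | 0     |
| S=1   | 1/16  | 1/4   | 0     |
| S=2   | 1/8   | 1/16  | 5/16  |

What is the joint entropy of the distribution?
H(S,T) = -Σ P(S,T) log₂ P(S,T), summed over the non-zero cells:
H(S,T) = -[(3/16)·log₂(3/16) + (1/16)·log₂(1/16) + (1/4)·log₂(1/4) + (1/8)·log₂(1/8) + (1/16)·log₂(1/16) + (5/16)·log₂(5/16)]
  = 0.4528 + 0.2500 + 0.5000 + 0.3750 + 0.2500 + 0.5244
  = 2.3522 bits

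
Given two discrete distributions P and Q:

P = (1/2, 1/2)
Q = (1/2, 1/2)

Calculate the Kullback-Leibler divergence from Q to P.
D(P||Q) = Σ P(i) log₂(P(i)/Q(i))
  i=0: (1/2) × log₂((1/2)/(1/2)) = (1/2) × log₂(1) = 0.0000
  i=1: (1/2) × log₂((1/2)/(1/2)) = (1/2) × log₂(1) = 0.0000
D(P||Q) = 0.0000 + 0.0000
  = 0.0000 bits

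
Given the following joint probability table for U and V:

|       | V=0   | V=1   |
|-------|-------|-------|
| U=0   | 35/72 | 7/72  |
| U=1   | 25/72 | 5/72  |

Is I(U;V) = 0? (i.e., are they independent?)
Marginal P(U) (row sums):
  P(U=0) = 35/72 + 7/72 = 7/12
  P(U=1) = 25/72 + 5/72 = 5/12
Marginal P(V) (column sums):
  P(V=0) = 35/72 + 25/72 = 5/6
  P(V=1) = 7/72 + 5/72 = 1/6

U and V are independent iff P(U=i,V=j) = P(U=i)·P(V=j) for every cell.
  P(U=0)·P(V=0) = 7/12 × 5/6 = 35/72 = P(U=0,V=0) ✓
  P(U=0)·P(V=1) = 7/12 × 1/6 = 7/72 = P(U=0,V=1) ✓
  P(U=1)·P(V=0) = 5/12 × 5/6 = 25/72 = P(U=1,V=0) ✓
  P(U=1)·P(V=1) = 5/12 × 1/6 = 5/72 = P(U=1,V=1) ✓

Yes, U and V are independent: every cell factors, so I(U;V) = 0 bits.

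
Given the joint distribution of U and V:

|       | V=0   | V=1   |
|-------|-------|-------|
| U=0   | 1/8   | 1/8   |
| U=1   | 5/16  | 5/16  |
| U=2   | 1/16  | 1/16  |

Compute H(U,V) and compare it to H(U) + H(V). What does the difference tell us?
Marginal P(U) (row sums):
  P(U=0) = 1/8 + 1/8 = 1/4
  P(U=1) = 5/16 + 5/16 = 5/8
  P(U=2) = 1/16 + 1/16 = 1/8
Marginal P(V) (column sums):
  P(V=0) = 1/8 + 5/16 + 1/16 = 1/2
  P(V=1) = 1/8 + 5/16 + 1/16 = 1/2

H(U,V) = -[(1/8)·log₂(1/8) + (1/8)·log₂(1/8) + (5/16)·log₂(5/16) + (5/16)·log₂(5/16) + (1/16)·log₂(1/16) + (1/16)·log₂(1/16)]
  = 0.3750 + 0.3750 + 0.5244 + 0.5244 + 0.2500 + 0.2500
  = 2.2988 bits
H(U) = -[(1/4)·log₂(1/4) + (5/8)·log₂(5/8) + (1/8)·log₂(1/8)]
  = 0.5000 + 0.4238 + 0.3750
  = 1.2988 bits
H(V) = -[(1/2)·log₂(1/2) + (1/2)·log₂(1/2)]
  = 0.5000 + 0.5000
  = 1.0000 bits

H(U) + H(V) = 1.2988 + 1.0000 = 2.2988 bits
Difference: H(U) + H(V) - H(U,V) = 2.2988 - 2.2988 = 0.0000 bits = I(U;V)

The difference is the mutual information; it is 0 here, so U and V are independent (the joint entropy equals the sum of the marginal entropies).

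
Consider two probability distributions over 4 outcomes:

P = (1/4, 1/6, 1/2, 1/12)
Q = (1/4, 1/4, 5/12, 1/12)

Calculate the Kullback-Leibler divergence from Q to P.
D(P||Q) = Σ P(i) log₂(P(i)/Q(i))
  i=0: (1/4) × log₂((1/4)/(1/4)) = (1/4) × log₂(1) = 0.0000
  i=1: (1/6) × log₂((1/6)/(1/4)) = (1/6) × log₂(2/3) = -0.0975
  i=2: (1/2) × log₂((1/2)/(5/12)) = (1/2) × log₂(6/5) = 0.1315
  i=3: (1/12) × log₂((1/12)/(1/12)) = (1/12) × log₂(1) = 0.0000
D(P||Q) = 0.0000 - 0.0975 + 0.1315 + 0.0000
  = 0.0340 bits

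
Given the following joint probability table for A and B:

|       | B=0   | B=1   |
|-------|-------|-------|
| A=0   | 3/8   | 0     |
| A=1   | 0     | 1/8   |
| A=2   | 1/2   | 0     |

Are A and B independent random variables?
Marginal P(A) (row sums):
  P(A=0) = 3/8 + 0 = 3/8
  P(A=1) = 0 + 1/8 = 1/8
  P(A=2) = 1/2 + 0 = 1/2
Marginal P(B) (column sums):
  P(B=0) = 3/8 + 0 + 1/2 = 7/8
  P(B=1) = 0 + 1/8 + 0 = 1/8

A and B are independent iff P(A=i,B=j) = P(A=i)·P(B=j) for every cell.
  P(A=0)·P(B=0) = 3/8 × 7/8 = 21/64, but P(A=0,B=0) = 3/8 ✗

No, A and B are not independent. Quantitatively, I(A;B) > 0:

H(A) = -[(3/8)·log₂(3/8) + (1/8)·log₂(1/8) + (1/2)·log₂(1/2)]
  = 0.5306 + 0.3750 + 0.5000
  = 1.4056 bits
H(B) = -[(7/8)·log₂(7/8) + (1/8)·log₂(1/8)]
  = 0.1686 + 0.3750
  = 0.5436 bits
H(A,B) = -[(3/8)·log₂(3/8) + (1/8)·log₂(1/8) + (1/2)·log₂(1/2)]
  = 0.5306 + 0.3750 + 0.5000
  = 1.4056 bits
I(A;B) = H(A) + H(B) - H(A,B) = 1.4056 + 0.5436 - 1.4056 = 0.5436 bits > 0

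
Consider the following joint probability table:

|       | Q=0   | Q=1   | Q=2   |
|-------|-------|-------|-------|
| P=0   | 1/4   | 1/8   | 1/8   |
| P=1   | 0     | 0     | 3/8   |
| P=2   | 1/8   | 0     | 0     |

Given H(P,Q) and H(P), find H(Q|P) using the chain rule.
From the chain rule: H(P,Q) = H(P) + H(Q|P)
Therefore: H(Q|P) = H(P,Q) - H(P)

H(P,Q) = -[(1/4)·log₂(1/4) + (1/8)·log₂(1/8) + (1/8)·log₂(1/8) + (3/8)·log₂(3/8) + (1/8)·log₂(1/8)]
  = 0.5000 + 0.3750 + 0.3750 + 0.5306 + 0.3750
  = 2.1556 bits
Marginal P(P) (row sums):
  P(P=0) = 1/4 + 1/8 + 1/8 = 1/2
  P(P=1) = 0 + 0 + 3/8 = 3/8
  P(P=2) = 1/8 + 0 + 0 = 1/8
H(P) = -[(1/2)·log₂(1/2) + (3/8)·log₂(3/8) + (1/8)·log₂(1/8)]
  = 0.5000 + 0.5306 + 0.3750
  = 1.4056 bits

H(Q|P) = 2.1556 - 1.4056 = 0.7500 bits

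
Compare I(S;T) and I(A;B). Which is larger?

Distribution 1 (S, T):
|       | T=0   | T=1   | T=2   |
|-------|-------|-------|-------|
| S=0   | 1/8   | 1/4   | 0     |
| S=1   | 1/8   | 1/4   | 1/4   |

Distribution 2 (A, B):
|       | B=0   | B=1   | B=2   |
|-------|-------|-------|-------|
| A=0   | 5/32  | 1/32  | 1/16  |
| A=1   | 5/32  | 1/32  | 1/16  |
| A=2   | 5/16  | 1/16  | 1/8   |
Distribution 1 (S, T):
Marginal P(S) (row sums):
  P(S=0) = 1/8 + 1/4 + 0 = 3/8
  P(S=1) = 1/8 + 1/4 + 1/4 = 5/8
Marginal P(T) (column sums):
  P(T=0) = 1/8 + 1/8 = 1/4
  P(T=1) = 1/4 + 1/4 = 1/2
  P(T=2) = 0 + 1/4 = 1/4

H(S) = -[(3/8)·log₂(3/8) + (5/8)·log₂(5/8)]
  = 0.5306 + 0.4238
  = 0.9544 bits
H(T) = -[(1/4)·log₂(1/4) + (1/2)·log₂(1/2) + (1/4)·log₂(1/4)]
  = 0.5000 + 0.5000 + 0.5000
  = 1.5000 bits
H(S,T) = -[(1/8)·log₂(1/8) + (1/4)·log₂(1/4) + (1/8)·log₂(1/8) + (1/4)·log₂(1/4) + (1/4)·log₂(1/4)]
  = 0.3750 + 0.5000 + 0.3750 + 0.5000 + 0.5000
  = 2.2500 bits

I(S;T) = H(S) + H(T) - H(S,T)
  = 0.9544 + 1.5000 - 2.2500
  = 0.2044 bits

Distribution 2 (A, B):
Marginal P(A) (row sums):
  P(A=0) = 5/32 + 1/32 + 1/16 = 1/4
  P(A=1) = 5/32 + 1/32 + 1/16 = 1/4
  P(A=2) = 5/16 + 1/16 + 1/8 = 1/2
Marginal P(B) (column sums):
  P(B=0) = 5/32 + 5/32 + 5/16 = 5/8
  P(B=1) = 1/32 + 1/32 + 1/16 = 1/8
  P(B=2) = 1/16 + 1/16 + 1/8 = 1/4

H(A) = -[(1/4)·log₂(1/4) + (1/4)·log₂(1/4) + (1/2)·log₂(1/2)]
  = 0.5000 + 0.5000 + 0.5000
  = 1.5000 bits
H(B) = -[(5/8)·log₂(5/8) + (1/8)·log₂(1/8) + (1/4)·log₂(1/4)]
  = 0.4238 + 0.3750 + 0.5000
  = 1.2988 bits
H(A,B) = -[(5/32)·log₂(5/32) + (1/32)·log₂(1/32) + (1/16)·log₂(1/16) + (5/32)·log₂(5/32) + (1/32)·log₂(1/32) + (1/16)·log₂(1/16) + (5/16)·log₂(5/16) + (1/16)·log₂(1/16) + (1/8)·log₂(1/8)]
  = 0.4184 + 0.1563 + 0.2500 + 0.4184 + 0.1563 + 0.2500 + 0.5244 + 0.2500 + 0.3750
  = 2.7988 bits

I(A;B) = H(A) + H(B) - H(A,B)
  = 1.5000 + 1.2988 - 2.7988
  = 0.0000 bits

I(S;T) = 0.2044 bits > I(A;B) = 0.0000 bits, so (S, T) has the higher mutual information (stronger dependence).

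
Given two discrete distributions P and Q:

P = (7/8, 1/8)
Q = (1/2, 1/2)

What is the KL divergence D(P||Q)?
D(P||Q) = Σ P(i) log₂(P(i)/Q(i))
  i=0: (7/8) × log₂((7/8)/(1/2)) = (7/8) × log₂(7/4) = 0.7064
  i=1: (1/8) × log₂((1/8)/(1/2)) = (1/8) × log₂(1/4) = -0.2500
D(P||Q) = 0.7064 - 0.2500
  = 0.4564 bits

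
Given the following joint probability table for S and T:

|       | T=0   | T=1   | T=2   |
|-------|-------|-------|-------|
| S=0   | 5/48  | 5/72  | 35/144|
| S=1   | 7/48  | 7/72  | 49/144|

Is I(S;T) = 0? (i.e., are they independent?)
Marginal P(S) (row sums):
  P(S=0) = 5/48 + 5/72 + 35/144 = 5/12
  P(S=1) = 7/48 + 7/72 + 49/144 = 7/12
Marginal P(T) (column sums):
  P(T=0) = 5/48 + 7/48 = 1/4
  P(T=1) = 5/72 + 7/72 = 1/6
  P(T=2) = 35/144 + 49/144 = 7/12

S and T are independent iff P(S=i,T=j) = P(S=i)·P(T=j) for every cell.
  P(S=0)·P(T=0) = 5/12 × 1/4 = 5/48 = P(S=0,T=0) ✓
  P(S=0)·P(T=1) = 5/12 × 1/6 = 5/72 = P(S=0,T=1) ✓
  P(S=0)·P(T=2) = 5/12 × 7/12 = 35/144 = P(S=0,T=2) ✓
  P(S=1)·P(T=0) = 7/12 × 1/4 = 7/48 = P(S=1,T=0) ✓
  P(S=1)·P(T=1) = 7/12 × 1/6 = 7/72 = P(S=1,T=1) ✓
  P(S=1)·P(T=2) = 7/12 × 7/12 = 49/144 = P(S=1,T=2) ✓

Yes, S and T are independent: every cell factors, so I(S;T) = 0 bits.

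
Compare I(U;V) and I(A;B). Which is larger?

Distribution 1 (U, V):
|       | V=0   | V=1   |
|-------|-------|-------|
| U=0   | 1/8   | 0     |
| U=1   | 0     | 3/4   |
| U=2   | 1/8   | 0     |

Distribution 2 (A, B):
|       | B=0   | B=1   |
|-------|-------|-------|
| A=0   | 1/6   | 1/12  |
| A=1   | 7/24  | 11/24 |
Distribution 1 (U, V):
Marginal P(U) (row sums):
  P(U=0) = 1/8 + 0 = 1/8
  P(U=1) = 0 + 3/4 = 3/4
  P(U=2) = 1/8 + 0 = 1/8
Marginal P(V) (column sums):
  P(V=0) = 1/8 + 0 + 1/8 = 1/4
  P(V=1) = 0 + 3/4 + 0 = 3/4

H(U) = -[(1/8)·log₂(1/8) + (3/4)·log₂(3/4) + (1/8)·log₂(1/8)]
  = 0.3750 + 0.3113 + 0.3750
  = 1.0613 bits
H(V) = -[(1/4)·log₂(1/4) + (3/4)·log₂(3/4)]
  = 0.5000 + 0.3113
  = 0.8113 bits
H(U,V) = -[(1/8)·log₂(1/8) + (3/4)·log₂(3/4) + (1/8)·log₂(1/8)]
  = 0.3750 + 0.3113 + 0.3750
  = 1.0613 bits

I(U;V) = H(U) + H(V) - H(U,V)
  = 1.0613 + 0.8113 - 1.0613
  = 0.8113 bits

Distribution 2 (A, B):
Marginal P(A) (row sums):
  P(A=0) = 1/6 + 1/12 = 1/4
  P(A=1) = 7/24 + 11/24 = 3/4
Marginal P(B) (column sums):
  P(B=0) = 1/6 + 7/24 = 11/24
  P(B=1) = 1/12 + 11/24 = 13/24

H(A) = -[(1/4)·log₂(1/4) + (3/4)·log₂(3/4)]
  = 0.5000 + 0.3113
  = 0.8113 bits
H(B) = -[(11/24)·log₂(11/24) + (13/24)·log₂(13/24)]
  = 0.5159 + 0.4791
  = 0.9950 bits
H(A,B) = -[(1/6)·log₂(1/6) + (1/12)·log₂(1/12) + (7/24)·log₂(7/24) + (11/24)·log₂(11/24)]
  = 0.4308 + 0.2987 + 0.5185 + 0.5159
  = 1.7639 bits

I(A;B) = H(A) + H(B) - H(A,B)
  = 0.8113 + 0.9950 - 1.7639
  = 0.0424 bits

I(U;V) = 0.8113 bits > I(A;B) = 0.0424 bits, so (U, V) has the higher mutual information (stronger dependence).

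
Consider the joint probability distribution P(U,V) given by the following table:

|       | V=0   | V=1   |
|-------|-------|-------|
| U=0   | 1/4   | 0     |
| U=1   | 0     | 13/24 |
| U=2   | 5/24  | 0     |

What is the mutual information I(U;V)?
Marginal P(U) (row sums):
  P(U=0) = 1/4 + 0 = 1/4
  P(U=1) = 0 + 13/24 = 13/24
  P(U=2) = 5/24 + 0 = 5/24
Marginal P(V) (column sums):
  P(V=0) = 1/4 + 0 + 5/24 = 11/24
  P(V=1) = 0 + 13/24 + 0 = 13/24

H(U) = -[(1/4)·log₂(1/4) + (13/24)·log₂(13/24) + (5/24)·log₂(5/24)]
  = 0.5000 + 0.4791 + 0.4715
  = 1.4506 bits
H(V) = -[(11/24)·log₂(11/24) + (13/24)·log₂(13/24)]
  = 0.5159 + 0.4791
  = 0.9950 bits
H(U,V) = -[(1/4)·log₂(1/4) + (13/24)·log₂(13/24) + (5/24)·log₂(5/24)]
  = 0.5000 + 0.4791 + 0.4715
  = 1.4506 bits

I(U;V) = H(U) + H(V) - H(U,V)
  = 1.4506 + 0.9950 - 1.4506
  = 0.9950 bits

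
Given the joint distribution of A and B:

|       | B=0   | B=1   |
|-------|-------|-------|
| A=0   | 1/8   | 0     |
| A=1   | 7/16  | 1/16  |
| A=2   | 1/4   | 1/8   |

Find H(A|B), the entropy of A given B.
Marginal P(B) (column sums):
  P(B=0) = 1/8 + 7/16 + 1/4 = 13/16
  P(B=1) = 0 + 1/16 + 1/8 = 3/16

H(A|B) = -Σ P(A,B)·log₂ P(A|B), where P(A|B) = P(A,B) / P(B)
  (cells with P(A,B) = 0 contribute 0)
  (A=0,B=0): P(A|B) = (1/8)/(13/16) = 2/13;  -(1/8)·log₂(2/13) = 0.3376
  (A=1,B=0): P(A|B) = (7/16)/(13/16) = 7/13;  -(7/16)·log₂(7/13) = 0.3907
  (A=1,B=1): P(A|B) = (1/16)/(3/16) = 1/3;  -(1/16)·log₂(1/3) = 0.0991
  (A=2,B=0): P(A|B) = (1/4)/(13/16) = 4/13;  -(1/4)·log₂(4/13) = 0.4251
  (A=2,B=1): P(A|B) = (1/8)/(3/16) = 2/3;  -(1/8)·log₂(2/3) = 0.0731
H(A|B) = 0.3376 + 0.3907 + 0.0991 + 0.4251 + 0.0731
  = 1.3256 bits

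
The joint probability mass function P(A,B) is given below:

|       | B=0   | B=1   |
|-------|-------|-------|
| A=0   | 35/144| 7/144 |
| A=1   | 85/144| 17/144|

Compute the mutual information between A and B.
Marginal P(A) (row sums):
  P(A=0) = 35/144 + 7/144 = 7/24
  P(A=1) = 85/144 + 17/144 = 17/24
Marginal P(B) (column sums):
  P(B=0) = 35/144 + 85/144 = 5/6
  P(B=1) = 7/144 + 17/144 = 1/6

H(A) = -[(7/24)·log₂(7/24) + (17/24)·log₂(17/24)]
  = 0.5185 + 0.3524
  = 0.8709 bits
H(B) = -[(5/6)·log₂(5/6) + (1/6)·log₂(1/6)]
  = 0.2192 + 0.4308
  = 0.6500 bits
H(A,B) = -[(35/144)·log₂(35/144) + (7/144)·log₂(7/144) + (85/144)·log₂(85/144) + (17/144)·log₂(17/144)]
  = 0.4960 + 0.2121 + 0.4489 + 0.3639
  = 1.5209 bits

I(A;B) = H(A) + H(B) - H(A,B)
  = 0.8709 + 0.6500 - 1.5209
  = 0.0000 bits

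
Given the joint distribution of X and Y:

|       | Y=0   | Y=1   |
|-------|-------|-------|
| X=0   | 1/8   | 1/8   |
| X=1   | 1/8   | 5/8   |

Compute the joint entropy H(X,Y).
H(X,Y) = -Σ P(X,Y) log₂ P(X,Y), summed over the non-zero cells:
H(X,Y) = -[(1/8)·log₂(1/8) + (1/8)·log₂(1/8) + (1/8)·log₂(1/8) + (5/8)·log₂(5/8)]
  = 0.3750 + 0.3750 + 0.3750 + 0.4238
  = 1.5488 bits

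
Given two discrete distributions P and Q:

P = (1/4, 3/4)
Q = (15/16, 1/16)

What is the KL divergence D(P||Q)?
D(P||Q) = Σ P(i) log₂(P(i)/Q(i))
  i=0: (1/4) × log₂((1/4)/(15/16)) = (1/4) × log₂(4/15) = -0.4767
  i=1: (3/4) × log₂((3/4)/(1/16)) = (3/4) × log₂(12) = 2.6887
D(P||Q) = -0.4767 + 2.6887
  = 2.2120 bits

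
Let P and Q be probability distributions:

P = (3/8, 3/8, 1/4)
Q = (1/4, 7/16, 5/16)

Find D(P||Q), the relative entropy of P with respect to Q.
D(P||Q) = Σ P(i) log₂(P(i)/Q(i))
  i=0: (3/8) × log₂((3/8)/(1/4)) = (3/8) × log₂(3/2) = 0.2194
  i=1: (3/8) × log₂((3/8)/(7/16)) = (3/8) × log₂(6/7) = -0.0834
  i=2: (1/4) × log₂((1/4)/(5/16)) = (1/4) × log₂(4/5) = -0.0805
D(P||Q) = 0.2194 - 0.0834 - 0.0805
  = 0.0555 bits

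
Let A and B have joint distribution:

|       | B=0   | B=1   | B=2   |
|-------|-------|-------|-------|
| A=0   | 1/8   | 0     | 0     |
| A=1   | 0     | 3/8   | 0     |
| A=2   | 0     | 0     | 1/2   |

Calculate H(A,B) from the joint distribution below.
H(A,B) = -Σ P(A,B) log₂ P(A,B), summed over the non-zero cells:
H(A,B) = -[(1/8)·log₂(1/8) + (3/8)·log₂(3/8) + (1/2)·log₂(1/2)]
  = 0.3750 + 0.5306 + 0.5000
  = 1.4056 bits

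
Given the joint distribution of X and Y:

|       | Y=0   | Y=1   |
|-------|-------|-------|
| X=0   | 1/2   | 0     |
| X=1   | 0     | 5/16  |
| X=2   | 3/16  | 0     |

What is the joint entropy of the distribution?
H(X,Y) = -Σ P(X,Y) log₂ P(X,Y), summed over the non-zero cells:
H(X,Y) = -[(1/2)·log₂(1/2) + (5/16)·log₂(5/16) + (3/16)·log₂(3/16)]
  = 0.5000 + 0.5244 + 0.4528
  = 1.4772 bits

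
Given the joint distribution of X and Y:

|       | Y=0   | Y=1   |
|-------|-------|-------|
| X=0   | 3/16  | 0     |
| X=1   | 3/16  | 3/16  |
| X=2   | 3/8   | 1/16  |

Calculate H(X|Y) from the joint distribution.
Marginal P(Y) (column sums):
  P(Y=0) = 3/16 + 3/16 + 3/8 = 3/4
  P(Y=1) = 0 + 3/16 + 1/16 = 1/4

H(X|Y) = -Σ P(X,Y)·log₂ P(X|Y), where P(X|Y) = P(X,Y) / P(Y)
  (cells with P(X,Y) = 0 contribute 0)
  (X=0,Y=0): P(X|Y) = (3/16)/(3/4) = 1/4;  -(3/16)·log₂(1/4) = 0.3750
  (X=1,Y=0): P(X|Y) = (3/16)/(3/4) = 1/4;  -(3/16)·log₂(1/4) = 0.3750
  (X=1,Y=1): P(X|Y) = (3/16)/(1/4) = 3/4;  -(3/16)·log₂(3/4) = 0.0778
  (X=2,Y=0): P(X|Y) = (3/8)/(3/4) = 1/2;  -(3/8)·log₂(1/2) = 0.3750
  (X=2,Y=1): P(X|Y) = (1/16)/(1/4) = 1/4;  -(1/16)·log₂(1/4) = 0.1250
H(X|Y) = 0.3750 + 0.3750 + 0.0778 + 0.3750 + 0.1250
  = 1.3278 bits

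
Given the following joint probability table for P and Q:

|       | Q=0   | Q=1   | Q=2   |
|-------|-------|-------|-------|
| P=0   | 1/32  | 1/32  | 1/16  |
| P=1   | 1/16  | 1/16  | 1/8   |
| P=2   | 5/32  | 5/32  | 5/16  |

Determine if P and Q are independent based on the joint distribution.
Marginal P(P) (row sums):
  P(P=0) = 1/32 + 1/32 + 1/16 = 1/8
  P(P=1) = 1/16 + 1/16 + 1/8 = 1/4
  P(P=2) = 5/32 + 5/32 + 5/16 = 5/8
Marginal P(Q) (column sums):
  P(Q=0) = 1/32 + 1/16 + 5/32 = 1/4
  P(Q=1) = 1/32 + 1/16 + 5/32 = 1/4
  P(Q=2) = 1/16 + 1/8 + 5/16 = 1/2

P and Q are independent iff P(P=i,Q=j) = P(P=i)·P(Q=j) for every cell.
  P(P=0)·P(Q=0) = 1/8 × 1/4 = 1/32 = P(P=0,Q=0) ✓
  P(P=0)·P(Q=1) = 1/8 × 1/4 = 1/32 = P(P=0,Q=1) ✓
  P(P=0)·P(Q=2) = 1/8 × 1/2 = 1/16 = P(P=0,Q=2) ✓
  P(P=1)·P(Q=0) = 1/4 × 1/4 = 1/16 = P(P=1,Q=0) ✓
  P(P=1)·P(Q=1) = 1/4 × 1/4 = 1/16 = P(P=1,Q=1) ✓
  P(P=1)·P(Q=2) = 1/4 × 1/2 = 1/8 = P(P=1,Q=2) ✓
  P(P=2)·P(Q=0) = 5/8 × 1/4 = 5/32 = P(P=2,Q=0) ✓
  P(P=2)·P(Q=1) = 5/8 × 1/4 = 5/32 = P(P=2,Q=1) ✓
  P(P=2)·P(Q=2) = 5/8 × 1/2 = 5/16 = P(P=2,Q=2) ✓

Yes, P and Q are independent: every cell factors, so I(P;Q) = 0 bits.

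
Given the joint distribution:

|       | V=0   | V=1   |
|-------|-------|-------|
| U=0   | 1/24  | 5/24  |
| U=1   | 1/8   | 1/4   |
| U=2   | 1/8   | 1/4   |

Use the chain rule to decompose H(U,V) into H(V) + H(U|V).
By the chain rule: H(U,V) = H(V) + H(U|V)

Marginal P(V) (column sums):
  P(V=0) = 1/24 + 1/8 + 1/8 = 7/24
  P(V=1) = 5/24 + 1/4 + 1/4 = 17/24
H(V) = -[(7/24)·log₂(7/24) + (17/24)·log₂(17/24)]
  = 0.5185 + 0.3524
  = 0.8709 bits
H(U|V) = -Σ P(U,V)·log₂ P(U|V), where P(U|V) = P(U,V) / P(V)
  (U=0,V=0): P(U|V) = (1/24)/(7/24) = 1/7;  -(1/24)·log₂(1/7) = 0.1170
  (U=0,V=1): P(U|V) = (5/24)/(17/24) = 5/17;  -(5/24)·log₂(5/17) = 0.3678
  (U=1,V=0): P(U|V) = (1/8)/(7/24) = 3/7;  -(1/8)·log₂(3/7) = 0.1528
  (U=1,V=1): P(U|V) = (1/4)/(17/24) = 6/17;  -(1/4)·log₂(6/17) = 0.3756
  (U=2,V=0): P(U|V) = (1/8)/(7/24) = 3/7;  -(1/8)·log₂(3/7) = 0.1528
  (U=2,V=1): P(U|V) = (1/4)/(17/24) = 6/17;  -(1/4)·log₂(6/17) = 0.3756
H(U|V) = 0.1170 + 0.3678 + 0.1528 + 0.3756 + 0.1528 + 0.3756
  = 1.5416 bits

H(U,V) = H(V) + H(U|V) = 0.8709 + 1.5416 = 2.4125 bits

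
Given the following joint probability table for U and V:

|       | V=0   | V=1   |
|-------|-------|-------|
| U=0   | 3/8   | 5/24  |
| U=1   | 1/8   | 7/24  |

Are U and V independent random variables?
Marginal P(U) (row sums):
  P(U=0) = 3/8 + 5/24 = 7/12
  P(U=1) = 1/8 + 7/24 = 5/12
Marginal P(V) (column sums):
  P(V=0) = 3/8 + 1/8 = 1/2
  P(V=1) = 5/24 + 7/24 = 1/2

U and V are independent iff P(U=i,V=j) = P(U=i)·P(V=j) for every cell.
  P(U=0)·P(V=0) = 7/12 × 1/2 = 7/24, but P(U=0,V=0) = 3/8 ✗

No, U and V are not independent. Quantitatively, I(U;V) > 0:

H(U) = -[(7/12)·log₂(7/12) + (5/12)·log₂(5/12)]
  = 0.4536 + 0.5263
  = 0.9799 bits
H(V) = -[(1/2)·log₂(1/2) + (1/2)·log₂(1/2)]
  = 0.5000 + 0.5000
  = 1.0000 bits
H(U,V) = -[(3/8)·log₂(3/8) + (5/24)·log₂(5/24) + (1/8)·log₂(1/8) + (7/24)·log₂(7/24)]
  = 0.5306 + 0.4715 + 0.3750 + 0.5185
  = 1.8956 bits
I(U;V) = H(U) + H(V) - H(U,V) = 0.9799 + 1.0000 - 1.8956 = 0.0843 bits > 0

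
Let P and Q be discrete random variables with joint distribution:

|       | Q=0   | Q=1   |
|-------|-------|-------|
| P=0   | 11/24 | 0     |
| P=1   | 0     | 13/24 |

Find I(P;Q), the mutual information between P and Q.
Marginal P(P) (row sums):
  P(P=0) = 11/24 + 0 = 11/24
  P(P=1) = 0 + 13/24 = 13/24
Marginal P(Q) (column sums):
  P(Q=0) = 11/24 + 0 = 11/24
  P(Q=1) = 0 + 13/24 = 13/24

H(P) = -[(11/24)·log₂(11/24) + (13/24)·log₂(13/24)]
  = 0.5159 + 0.4791
  = 0.9950 bits
H(Q) = -[(11/24)·log₂(11/24) + (13/24)·log₂(13/24)]
  = 0.5159 + 0.4791
  = 0.9950 bits
H(P,Q) = -[(11/24)·log₂(11/24) + (13/24)·log₂(13/24)]
  = 0.5159 + 0.4791
  = 0.9950 bits

I(P;Q) = H(P) + H(Q) - H(P,Q)
  = 0.9950 + 0.9950 - 0.9950
  = 0.9950 bits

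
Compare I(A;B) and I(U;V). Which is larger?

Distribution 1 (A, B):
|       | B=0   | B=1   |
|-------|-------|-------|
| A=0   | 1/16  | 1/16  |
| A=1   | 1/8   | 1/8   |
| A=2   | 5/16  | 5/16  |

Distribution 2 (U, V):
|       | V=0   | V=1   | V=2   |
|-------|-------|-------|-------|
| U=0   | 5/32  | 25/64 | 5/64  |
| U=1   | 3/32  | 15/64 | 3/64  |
Distribution 1 (A, B):
Marginal P(A) (row sums):
  P(A=0) = 1/16 + 1/16 = 1/8
  P(A=1) = 1/8 + 1/8 = 1/4
  P(A=2) = 5/16 + 5/16 = 5/8
Marginal P(B) (column sums):
  P(B=0) = 1/16 + 1/8 + 5/16 = 1/2
  P(B=1) = 1/16 + 1/8 + 5/16 = 1/2

H(A) = -[(1/8)·log₂(1/8) + (1/4)·log₂(1/4) + (5/8)·log₂(5/8)]
  = 0.3750 + 0.5000 + 0.4238
  = 1.2988 bits
H(B) = -[(1/2)·log₂(1/2) + (1/2)·log₂(1/2)]
  = 0.5000 + 0.5000
  = 1.0000 bits
H(A,B) = -[(1/16)·log₂(1/16) + (1/16)·log₂(1/16) + (1/8)·log₂(1/8) + (1/8)·log₂(1/8) + (5/16)·log₂(5/16) + (5/16)·log₂(5/16)]
  = 0.2500 + 0.2500 + 0.3750 + 0.3750 + 0.5244 + 0.5244
  = 2.2988 bits

I(A;B) = H(A) + H(B) - H(A,B)
  = 1.2988 + 1.0000 - 2.2988
  = 0.0000 bits

Distribution 2 (U, V):
Marginal P(U) (row sums):
  P(U=0) = 5/32 + 25/64 + 5/64 = 5/8
  P(U=1) = 3/32 + 15/64 + 3/64 = 3/8
Marginal P(V) (column sums):
  P(V=0) = 5/32 + 3/32 = 1/4
  P(V=1) = 25/64 + 15/64 = 5/8
  P(V=2) = 5/64 + 3/64 = 1/8

H(U) = -[(5/8)·log₂(5/8) + (3/8)·log₂(3/8)]
  = 0.4238 + 0.5306
  = 0.9544 bits
H(V) = -[(1/4)·log₂(1/4) + (5/8)·log₂(5/8) + (1/8)·log₂(1/8)]
  = 0.5000 + 0.4238 + 0.3750
  = 1.2988 bits
H(U,V) = -[(5/32)·log₂(5/32) + (25/64)·log₂(25/64) + (5/64)·log₂(5/64) + (3/32)·log₂(3/32) + (15/64)·log₂(15/64) + (3/64)·log₂(3/64)]
  = 0.4184 + 0.5297 + 0.2873 + 0.3202 + 0.4906 + 0.2070
  = 2.2532 bits

I(U;V) = H(U) + H(V) - H(U,V)
  = 0.9544 + 1.2988 - 2.2532
  = 0.0000 bits

Both joint tables factor as the product of their marginals, so I(A;B) = I(U;V) = 0 bits: neither is larger (both pairs are independent).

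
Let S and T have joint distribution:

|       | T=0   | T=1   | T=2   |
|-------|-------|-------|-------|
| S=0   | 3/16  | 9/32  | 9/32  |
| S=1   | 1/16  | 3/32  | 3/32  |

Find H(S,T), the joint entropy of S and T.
H(S,T) = -Σ P(S,T) log₂ P(S,T), summed over the non-zero cells:
H(S,T) = -[(3/16)·log₂(3/16) + (9/32)·log₂(9/32) + (9/32)·log₂(9/32) + (1/16)·log₂(1/16) + (3/32)·log₂(3/32) + (3/32)·log₂(3/32)]
  = 0.4528 + 0.5147 + 0.5147 + 0.2500 + 0.3202 + 0.3202
  = 2.3726 bits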